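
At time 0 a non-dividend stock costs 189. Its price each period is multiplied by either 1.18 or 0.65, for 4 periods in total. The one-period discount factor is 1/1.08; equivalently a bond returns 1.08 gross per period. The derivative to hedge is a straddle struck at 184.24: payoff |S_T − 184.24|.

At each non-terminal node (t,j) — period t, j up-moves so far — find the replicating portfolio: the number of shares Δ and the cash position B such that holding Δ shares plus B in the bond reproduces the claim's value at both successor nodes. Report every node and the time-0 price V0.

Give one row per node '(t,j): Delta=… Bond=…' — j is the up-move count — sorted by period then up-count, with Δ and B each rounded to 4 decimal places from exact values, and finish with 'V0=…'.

No-arbitrage ⇒ martingale measure with p* = (R−d)/(u−d) = 0.8113.
Terminal payoffs: V(4,0)=150.5023, V(4,1)=122.9931, V(4,2)=73.0534, V(4,3)=17.6065, V(4,4)=182.1890
  t=3,j=0: stock 51.9041 → up 61.2469 (V=122.9931), down 33.7377 (V=150.5023). Price 118.6885; hedge Δ=-1.0000, bond B=170.5926.
  t=3,j=1: stock 94.2259 → up 111.1866 (V=73.0534), down 61.2469 (V=122.9931). Price 76.3666; hedge Δ=-1.0000, bond B=170.5926.
  t=3,j=2: stock 171.0563 → up 201.8465 (V=17.6065), down 111.1866 (V=73.0534). Price 25.9890; hedge Δ=-0.6116, bond B=130.6058.
  t=3,j=3: stock 310.5330 → up 366.4290 (V=182.1890), down 201.8465 (V=17.6065). Price 139.9405; hedge Δ=1.0000, bond B=-170.5926.
  t=2,j=0: stock 79.8525 → up 94.2259 (V=76.3666), down 51.9041 (V=118.6885). Price 78.1036; hedge Δ=-1.0000, bond B=157.9561.
  t=2,j=1: stock 144.9630 → up 171.0563 (V=25.9890), down 94.2259 (V=76.3666). Price 32.8650; hedge Δ=-0.6557, bond B=127.9171.
  t=2,j=2: stock 263.1636 → up 310.5330 (V=139.9405), down 171.0563 (V=25.9890). Price 109.6668; hedge Δ=0.8170, bond B=-105.3358.
  t=1,j=0: stock 122.8500 → up 144.9630 (V=32.8650), down 79.8525 (V=78.1036). Price 38.3339; hedge Δ=-0.6948, bond B=123.6897.
  t=1,j=1: stock 223.0200 → up 263.1636 (V=109.6668), down 144.9630 (V=32.8650). Price 88.1259; hedge Δ=0.6498, bond B=-56.7832.
  t=0,j=0: stock 189.0000 → up 223.0200 (V=88.1259), down 122.8500 (V=38.3339). Price 72.8992; hedge Δ=0.4971, bond B=-21.0479.
Root portfolio cost Δ·189+B reproduces V0=72.8992.

(0,0): Delta=0.4971 Bond=-21.0479
(1,0): Delta=-0.6948 Bond=123.6897
(1,1): Delta=0.6498 Bond=-56.7832
(2,0): Delta=-1.0000 Bond=157.9561
(2,1): Delta=-0.6557 Bond=127.9171
(2,2): Delta=0.8170 Bond=-105.3358
(3,0): Delta=-1.0000 Bond=170.5926
(3,1): Delta=-1.0000 Bond=170.5926
(3,2): Delta=-0.6116 Bond=130.6058
(3,3): Delta=1.0000 Bond=-170.5926
V0=72.8992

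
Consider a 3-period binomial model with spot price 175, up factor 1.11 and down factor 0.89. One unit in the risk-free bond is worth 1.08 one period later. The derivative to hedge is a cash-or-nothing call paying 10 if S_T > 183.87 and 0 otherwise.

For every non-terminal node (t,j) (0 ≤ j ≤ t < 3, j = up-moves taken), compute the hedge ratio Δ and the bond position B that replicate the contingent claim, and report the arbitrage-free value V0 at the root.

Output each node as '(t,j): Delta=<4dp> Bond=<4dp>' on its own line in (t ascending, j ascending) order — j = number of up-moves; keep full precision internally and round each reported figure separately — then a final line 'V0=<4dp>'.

(0,0): Delta=0.0525 Bond=-1.6431
(1,0): Delta=0.2334 Bond=-29.9537
(1,1): Delta=0.0295 Bond=2.6748
(2,0): Delta=0.0000 Bond=0.0000
(2,1): Delta=0.2629 Bond=-37.4579
(2,2): Delta=0.0000 Bond=9.2593
V0=7.5357

Under the risk-neutral measure, an up-move has probability p* = (R−d)/(u−d) = 0.8636 and values discount at R = 1.08.
At expiry t=3: V(3,0)=0.0000, V(3,1)=0.0000, V(3,2)=10.0000, V(3,3)=10.0000
  t=2,j=0: stock 138.6175 → up 153.8654 (V=0.0000), down 123.3696 (V=0.0000). Price 0.0000; hedge Δ=0.0000, bond B=0.0000.
  t=2,j=1: stock 172.8825 → up 191.8996 (V=10.0000), down 153.8654 (V=0.0000). Price 7.9966; hedge Δ=0.2629, bond B=-37.4579.
  t=2,j=2: stock 215.6175 → up 239.3354 (V=10.0000), down 191.8996 (V=10.0000). Price 9.2593; hedge Δ=0.0000, bond B=9.2593.
  t=1,j=0: stock 155.7500 → up 172.8825 (V=7.9966), down 138.6175 (V=0.0000). Price 6.3946; hedge Δ=0.2334, bond B=-29.9537.
  t=1,j=1: stock 194.2500 → up 215.6175 (V=9.2593), down 172.8825 (V=7.9966). Price 8.4140; hedge Δ=0.0295, bond B=2.6748.
  t=0,j=0: stock 175.0000 → up 194.2500 (V=8.4140), down 155.7500 (V=6.3946). Price 7.5357; hedge Δ=0.0525, bond B=-1.6431.
Self-financing check: at every node Δ·S+B equals the discounted successor values.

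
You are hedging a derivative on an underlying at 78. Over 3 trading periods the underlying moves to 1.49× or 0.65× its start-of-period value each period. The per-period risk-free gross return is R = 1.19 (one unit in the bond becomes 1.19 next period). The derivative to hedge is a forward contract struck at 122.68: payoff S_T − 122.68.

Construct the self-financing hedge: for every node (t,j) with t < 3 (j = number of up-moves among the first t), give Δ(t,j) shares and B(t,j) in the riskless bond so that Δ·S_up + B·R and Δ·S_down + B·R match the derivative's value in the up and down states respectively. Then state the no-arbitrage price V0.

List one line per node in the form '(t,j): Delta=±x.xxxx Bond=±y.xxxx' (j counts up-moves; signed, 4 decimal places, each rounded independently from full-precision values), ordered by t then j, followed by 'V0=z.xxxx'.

Risk-neutral probability p* = (R−d)/(u−d) = (1.19−0.65)/(1.49−0.65) = 0.6429.
At expiry t=3: V(3,0)=-101.2593, V(3,1)=-73.5770, V(3,2)=-10.1209, V(3,3)=135.3400
Node (2,0) S=32.9550: V=(p*·-73.5770+(1−p*)·-101.2593)/1.19=-70.1374; Δ=(-73.5770−-101.2593)/(49.1030−21.4208)=1.0000; B=V−Δ·S=-103.0924
Node (2,1) S=75.5430: V=(p*·-10.1209+(1−p*)·-73.5770)/1.19=-27.5494; Δ=(-10.1209−-73.5770)/(112.5591−49.1030)=1.0000; B=V−Δ·S=-103.0924
Node (2,2) S=173.1678: V=(p*·135.3400+(1−p*)·-10.1209)/1.19=70.0754; Δ=(135.3400−-10.1209)/(258.0200−112.5591)=1.0000; B=V−Δ·S=-103.0924
Node (1,0) S=50.7000: V=(p*·-27.5494+(1−p*)·-70.1374)/1.19=-35.9323; Δ=(-27.5494−-70.1374)/(75.5430−32.9550)=1.0000; B=V−Δ·S=-86.6323
Node (1,1) S=116.2200: V=(p*·70.0754+(1−p*)·-27.5494)/1.19=29.5877; Δ=(70.0754−-27.5494)/(173.1678−75.5430)=1.0000; B=V−Δ·S=-86.6323
Node (0,0) S=78.0000: V=(p*·29.5877+(1−p*)·-35.9323)/1.19=5.1997; Δ=(29.5877−-35.9323)/(116.2200−50.7000)=1.0000; B=V−Δ·S=-72.8003
The time-0 hedge costs 5.1997, which is the no-arbitrage price.

(0,0): Delta=1.0000 Bond=-72.8003
(1,0): Delta=1.0000 Bond=-86.6323
(1,1): Delta=1.0000 Bond=-86.6323
(2,0): Delta=1.0000 Bond=-103.0924
(2,1): Delta=1.0000 Bond=-103.0924
(2,2): Delta=1.0000 Bond=-103.0924
V0=5.1997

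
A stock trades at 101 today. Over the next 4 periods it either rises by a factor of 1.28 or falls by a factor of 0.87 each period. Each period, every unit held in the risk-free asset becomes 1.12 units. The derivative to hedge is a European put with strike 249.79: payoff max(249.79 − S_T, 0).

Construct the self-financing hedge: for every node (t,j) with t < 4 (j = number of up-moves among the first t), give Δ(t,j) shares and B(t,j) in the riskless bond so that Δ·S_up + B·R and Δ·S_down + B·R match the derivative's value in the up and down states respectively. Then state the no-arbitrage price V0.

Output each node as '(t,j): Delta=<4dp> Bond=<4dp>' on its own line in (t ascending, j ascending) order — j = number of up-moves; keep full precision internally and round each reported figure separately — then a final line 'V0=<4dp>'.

No-arbitrage ⇒ martingale measure with p* = (R−d)/(u−d) = 0.6098.
Payoff layer (t=4): V(4,0)=191.9273, V(4,1)=164.6587, V(4,2)=124.5394, V(4,3)=65.5133, V(4,4)=0.0000
Node (3,0) S=66.5088: V=(p*·164.6587+(1−p*)·191.9273)/1.12=156.5180; Δ=(164.6587−191.9273)/(85.1313−57.8627)=-1.0000; B=V−Δ·S=223.0268
Node (3,1) S=97.8520: V=(p*·124.5394+(1−p*)·164.6587)/1.12=125.1748; Δ=(124.5394−164.6587)/(125.2506−85.1313)=-1.0000; B=V−Δ·S=223.0268
Node (3,2) S=143.9662: V=(p*·65.5133+(1−p*)·124.5394)/1.12=79.0606; Δ=(65.5133−124.5394)/(184.2767−125.2506)=-1.0000; B=V−Δ·S=223.0268
Node (3,3) S=211.8124: V=(p*·0.0000+(1−p*)·65.5133)/1.12=22.8269; Δ=(0.0000−65.5133)/(271.1198−184.2767)=-0.7544; B=V−Δ·S=182.6153
Node (2,0) S=76.4469: V=(p*·125.1748+(1−p*)·156.5180)/1.12=122.6842; Δ=(125.1748−156.5180)/(97.8520−66.5088)=-1.0000; B=V−Δ·S=199.1311
Node (2,1) S=112.4736: V=(p*·79.0606+(1−p*)·125.1748)/1.12=86.6575; Δ=(79.0606−125.1748)/(143.9662−97.8520)=-1.0000; B=V−Δ·S=199.1311
Node (2,2) S=165.4784: V=(p*·22.8269+(1−p*)·79.0606)/1.12=39.9748; Δ=(22.8269−79.0606)/(211.8124−143.9662)=-0.8288; B=V−Δ·S=177.1301
Node (1,0) S=87.8700: V=(p*·86.6575+(1−p*)·122.6842)/1.12=89.9256; Δ=(86.6575−122.6842)/(112.4736−76.4469)=-1.0000; B=V−Δ·S=177.7956
Node (1,1) S=129.2800: V=(p*·39.9748+(1−p*)·86.6575)/1.12=51.9575; Δ=(39.9748−86.6575)/(165.4784−112.4736)=-0.8807; B=V−Δ·S=165.8177
Node (0,0) S=101.0000: V=(p*·51.9575+(1−p*)·89.9256)/1.12=59.6199; Δ=(51.9575−89.9256)/(129.2800−87.8700)=-0.9169; B=V−Δ·S=152.2250
The time-0 hedge costs 59.6199, which is the no-arbitrage price.

(0,0): Delta=-0.9169 Bond=152.2250
(1,0): Delta=-1.0000 Bond=177.7956
(1,1): Delta=-0.8807 Bond=165.8177
(2,0): Delta=-1.0000 Bond=199.1311
(2,1): Delta=-1.0000 Bond=199.1311
(2,2): Delta=-0.8288 Bond=177.1301
(3,0): Delta=-1.0000 Bond=223.0268
(3,1): Delta=-1.0000 Bond=223.0268
(3,2): Delta=-1.0000 Bond=223.0268
(3,3): Delta=-0.7544 Bond=182.6153
V0=59.6199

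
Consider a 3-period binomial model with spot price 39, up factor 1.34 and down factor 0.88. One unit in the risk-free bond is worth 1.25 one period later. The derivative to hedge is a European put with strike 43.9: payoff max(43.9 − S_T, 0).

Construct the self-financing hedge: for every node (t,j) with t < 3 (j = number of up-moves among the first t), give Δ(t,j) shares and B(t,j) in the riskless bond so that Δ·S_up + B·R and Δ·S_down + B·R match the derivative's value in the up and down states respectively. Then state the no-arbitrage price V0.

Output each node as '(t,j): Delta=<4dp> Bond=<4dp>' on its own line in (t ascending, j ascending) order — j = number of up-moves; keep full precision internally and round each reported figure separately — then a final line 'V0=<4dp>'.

(0,0): Delta=-0.0575 Bond=2.4705
(1,0): Delta=-0.2775 Bond=10.6404
(1,1): Delta=-0.0223 Bond=1.2511
(2,0): Delta=-1.0000 Bond=35.1200
(2,1): Delta=-0.1621 Bond=7.9931
(2,2): Delta=0.0000 Bond=0.0000
V0=0.2286

Under the risk-neutral measure, an up-move has probability p* = (R−d)/(u−d) = 0.8043 and values discount at R = 1.25.
Terminal values V(3,·): V(3,0)=17.3226, V(3,1)=3.4299, V(3,2)=0.0000, V(3,3)=0.0000
  t=2,j=0: stock 30.2016 → up 40.4701 (V=3.4299), down 26.5774 (V=17.3226). Price 4.9184; hedge Δ=-1.0000, bond B=35.1200.
  t=2,j=1: stock 45.9888 → up 61.6250 (V=0.0000), down 40.4701 (V=3.4299). Price 0.5368; hedge Δ=-0.1621, bond B=7.9931.
  t=2,j=2: stock 70.0284 → up 93.8381 (V=0.0000), down 61.6250 (V=0.0000). Price 0.0000; hedge Δ=0.0000, bond B=0.0000.
  t=1,j=0: stock 34.3200 → up 45.9888 (V=0.5368), down 30.2016 (V=4.9184). Price 1.1153; hedge Δ=-0.2775, bond B=10.6404.
  t=1,j=1: stock 52.2600 → up 70.0284 (V=0.0000), down 45.9888 (V=0.5368). Price 0.0840; hedge Δ=-0.0223, bond B=1.2511.
  t=0,j=0: stock 39.0000 → up 52.2600 (V=0.0840), down 34.3200 (V=1.1153). Price 0.2286; hedge Δ=-0.0575, bond B=2.4705.
Each (Δ,B) replicates both successor values, so the strategy is self-financing and V0 is arbitrage-free.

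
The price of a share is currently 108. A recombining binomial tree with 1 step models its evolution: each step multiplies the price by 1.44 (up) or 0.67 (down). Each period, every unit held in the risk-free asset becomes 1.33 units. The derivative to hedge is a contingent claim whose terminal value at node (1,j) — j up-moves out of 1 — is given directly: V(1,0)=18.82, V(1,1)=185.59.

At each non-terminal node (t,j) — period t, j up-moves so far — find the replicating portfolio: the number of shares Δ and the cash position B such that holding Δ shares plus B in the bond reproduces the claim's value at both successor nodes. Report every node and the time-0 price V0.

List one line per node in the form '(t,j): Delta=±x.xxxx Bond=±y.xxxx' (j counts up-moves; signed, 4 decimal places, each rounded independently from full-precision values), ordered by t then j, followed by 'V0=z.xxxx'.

Risk-neutral probability p* = (R−d)/(u−d) = (1.33−0.67)/(1.44−0.67) = 0.8571.
Terminal values V(1,·): V(1,0)=18.8200, V(1,1)=185.5900
(0,0): S=108.0000. Δ = (V_up−V_dn)/(S_up−S_dn) = (185.5900−18.8200)/(155.5200−72.3600) = 2.0054. V = [p*·185.5900 + (1−p*)·18.8200]/1.33 = 121.6284. B = V − Δ·S = -94.9561.
Self-financing check: at every node Δ·S+B equals the discounted successor values.

(0,0): Delta=2.0054 Bond=-94.9561
V0=121.6284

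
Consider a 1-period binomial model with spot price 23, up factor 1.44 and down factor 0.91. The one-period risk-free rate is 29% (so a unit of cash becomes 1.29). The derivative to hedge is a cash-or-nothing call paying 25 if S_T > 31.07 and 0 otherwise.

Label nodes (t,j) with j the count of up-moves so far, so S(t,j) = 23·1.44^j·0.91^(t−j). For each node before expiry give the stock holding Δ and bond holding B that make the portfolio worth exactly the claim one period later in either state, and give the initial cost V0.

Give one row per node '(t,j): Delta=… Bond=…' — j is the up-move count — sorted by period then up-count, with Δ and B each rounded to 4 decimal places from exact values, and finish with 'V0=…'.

(0,0): Delta=2.0509 Bond=-33.2748
V0=13.8950

Since d<R<u, set p* = (R−d)/(u−d) = 0.7170; price each node as the discounted p*-expectation of its children.
At expiry t=1: V(1,0)=0.0000, V(1,1)=25.0000
(0,0): S=23.0000. Δ = (V_up−V_dn)/(S_up−S_dn) = (25.0000−0.0000)/(33.1200−20.9300) = 2.0509. V = [p*·25.0000 + (1−p*)·0.0000]/1.29 = 13.8950. B = V − Δ·S = -33.2748.
Each (Δ,B) replicates both successor values, so the strategy is self-financing and V0 is arbitrage-free.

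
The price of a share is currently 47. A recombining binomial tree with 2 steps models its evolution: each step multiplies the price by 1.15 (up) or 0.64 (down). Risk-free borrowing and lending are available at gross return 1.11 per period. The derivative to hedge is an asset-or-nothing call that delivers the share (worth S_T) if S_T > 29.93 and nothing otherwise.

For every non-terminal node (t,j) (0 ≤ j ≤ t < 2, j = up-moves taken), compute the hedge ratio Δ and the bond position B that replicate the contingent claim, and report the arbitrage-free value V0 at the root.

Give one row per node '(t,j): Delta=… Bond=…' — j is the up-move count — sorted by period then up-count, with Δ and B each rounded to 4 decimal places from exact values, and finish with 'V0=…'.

Since d<R<u, set p* = (R−d)/(u−d) = 0.9216; price each node as the discounted p*-expectation of its children.
Terminal values V(2,·): V(2,0)=0.0000, V(2,1)=34.5920, V(2,2)=62.1575
  t=1,j=0: stock 30.0800 → up 34.5920 (V=34.5920), down 19.2512 (V=0.0000). Price 28.7197; hedge Δ=2.2549, bond B=-39.1077.
  t=1,j=1: stock 54.0500 → up 62.1575 (V=62.1575), down 34.5920 (V=34.5920). Price 54.0500; hedge Δ=1.0000, bond B=0.0000.
  t=0,j=0: stock 47.0000 → up 54.0500 (V=54.0500), down 30.0800 (V=28.7197). Price 46.9039; hedge Δ=1.0567, bond B=-2.7633.
The time-0 hedge costs 46.9039, which is the no-arbitrage price.

(0,0): Delta=1.0567 Bond=-2.7633
(1,0): Delta=2.2549 Bond=-39.1077
(1,1): Delta=1.0000 Bond=0.0000
V0=46.9039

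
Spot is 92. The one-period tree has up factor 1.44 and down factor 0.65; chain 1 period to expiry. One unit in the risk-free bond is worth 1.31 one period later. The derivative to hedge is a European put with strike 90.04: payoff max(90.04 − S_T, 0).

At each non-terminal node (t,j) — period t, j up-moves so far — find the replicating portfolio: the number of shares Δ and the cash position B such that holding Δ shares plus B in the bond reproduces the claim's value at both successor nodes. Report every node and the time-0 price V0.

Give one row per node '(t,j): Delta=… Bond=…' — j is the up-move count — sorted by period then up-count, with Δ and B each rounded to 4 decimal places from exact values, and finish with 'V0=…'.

Risk-neutral probability p* = (R−d)/(u−d) = (1.31−0.65)/(1.44−0.65) = 0.8354.
Payoff layer (t=1): V(1,0)=30.2400, V(1,1)=0.0000
(0,0): S=92.0000. Δ = (V_up−V_dn)/(S_up−S_dn) = (0.0000−30.2400)/(132.4800−59.8000) = -0.4161. V = [p*·0.0000 + (1−p*)·30.2400]/1.31 = 3.7986. B = V − Δ·S = 42.0771.
Root portfolio cost Δ·92+B reproduces V0=3.7986.

(0,0): Delta=-0.4161 Bond=42.0771
V0=3.7986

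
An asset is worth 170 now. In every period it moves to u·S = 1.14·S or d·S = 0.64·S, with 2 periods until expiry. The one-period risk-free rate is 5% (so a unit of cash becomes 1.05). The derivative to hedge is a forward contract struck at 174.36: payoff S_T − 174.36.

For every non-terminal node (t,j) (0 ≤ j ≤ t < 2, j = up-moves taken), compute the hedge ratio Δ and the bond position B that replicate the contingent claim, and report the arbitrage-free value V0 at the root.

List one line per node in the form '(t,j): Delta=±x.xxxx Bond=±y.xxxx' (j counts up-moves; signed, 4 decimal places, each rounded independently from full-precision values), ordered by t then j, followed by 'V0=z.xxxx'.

Under the risk-neutral measure, an up-move has probability p* = (R−d)/(u−d) = 0.8200 and values discount at R = 1.05.
Terminal payoffs: V(2,0)=-104.7280, V(2,1)=-50.3280, V(2,2)=46.5720
Node (1,0) S=108.8000: V=(p*·-50.3280+(1−p*)·-104.7280)/1.05=-57.2571; Δ=(-50.3280−-104.7280)/(124.0320−69.6320)=1.0000; B=V−Δ·S=-166.0571
Node (1,1) S=193.8000: V=(p*·46.5720+(1−p*)·-50.3280)/1.05=27.7429; Δ=(46.5720−-50.3280)/(220.9320−124.0320)=1.0000; B=V−Δ·S=-166.0571
Node (0,0) S=170.0000: V=(p*·27.7429+(1−p*)·-57.2571)/1.05=11.8503; Δ=(27.7429−-57.2571)/(193.8000−108.8000)=1.0000; B=V−Δ·S=-158.1497
Self-financing check: at every node Δ·S+B equals the discounted successor values.

(0,0): Delta=1.0000 Bond=-158.1497
(1,0): Delta=1.0000 Bond=-166.0571
(1,1): Delta=1.0000 Bond=-166.0571
V0=11.8503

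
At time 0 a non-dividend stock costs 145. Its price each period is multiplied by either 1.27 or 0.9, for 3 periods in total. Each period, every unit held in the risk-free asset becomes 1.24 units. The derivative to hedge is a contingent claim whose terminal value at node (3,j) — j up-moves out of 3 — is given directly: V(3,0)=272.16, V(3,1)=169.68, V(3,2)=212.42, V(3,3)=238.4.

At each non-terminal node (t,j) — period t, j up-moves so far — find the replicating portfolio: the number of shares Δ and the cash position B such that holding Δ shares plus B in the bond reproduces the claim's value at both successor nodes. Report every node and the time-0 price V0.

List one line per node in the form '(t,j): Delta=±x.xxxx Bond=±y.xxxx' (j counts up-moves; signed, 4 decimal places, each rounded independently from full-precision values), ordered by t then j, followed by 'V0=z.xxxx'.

(0,0): Delta=0.3350 Bond=73.0236
(1,0): Delta=0.5172 Bond=66.7715
(1,1): Delta=0.3236 Bond=92.6473
(2,0): Delta=-2.3582 Bond=420.5126
(2,1): Delta=0.6970 Bond=52.9983
(2,2): Delta=0.3002 Bond=120.3431
V0=121.5952

Since d<R<u, set p* = (R−d)/(u−d) = 0.9189; price each node as the discounted p*-expectation of its children.
Terminal values V(3,·): V(3,0)=272.1600, V(3,1)=169.6800, V(3,2)=212.4200, V(3,3)=238.4000
(2,0): S=117.4500. Δ = (V_up−V_dn)/(S_up−S_dn) = (169.6800−272.1600)/(149.1615−105.7050) = -2.3582. V = [p*·169.6800 + (1−p*)·272.1600]/1.24 = 143.5397. B = V − Δ·S = 420.5126.
(2,1): S=165.7350. Δ = (V_up−V_dn)/(S_up−S_dn) = (212.4200−169.6800)/(210.4835−149.1615) = 0.6970. V = [p*·212.4200 + (1−p*)·169.6800]/1.24 = 168.5118. B = V − Δ·S = 52.9983.
(2,2): S=233.8705. Δ = (V_up−V_dn)/(S_up−S_dn) = (238.4000−212.4200)/(297.0155−210.4835) = 0.3002. V = [p*·238.4000 + (1−p*)·212.4200]/1.24 = 190.5593. B = V − Δ·S = 120.3431.
(1,0): S=130.5000. Δ = (V_up−V_dn)/(S_up−S_dn) = (168.5118−143.5397)/(165.7350−117.4500) = 0.5172. V = [p*·168.5118 + (1−p*)·143.5397]/1.24 = 134.2637. B = V − Δ·S = 66.7715.
(1,1): S=184.1500. Δ = (V_up−V_dn)/(S_up−S_dn) = (190.5593−168.5118)/(233.8705−165.7350) = 0.3236. V = [p*·190.5593 + (1−p*)·168.5118]/1.24 = 152.2352. B = V − Δ·S = 92.6473.
(0,0): S=145.0000. Δ = (V_up−V_dn)/(S_up−S_dn) = (152.2352−134.2637)/(184.1500−130.5000) = 0.3350. V = [p*·152.2352 + (1−p*)·134.2637]/1.24 = 121.5952. B = V − Δ·S = 73.0236.
Root portfolio cost Δ·145+B reproduces V0=121.5952.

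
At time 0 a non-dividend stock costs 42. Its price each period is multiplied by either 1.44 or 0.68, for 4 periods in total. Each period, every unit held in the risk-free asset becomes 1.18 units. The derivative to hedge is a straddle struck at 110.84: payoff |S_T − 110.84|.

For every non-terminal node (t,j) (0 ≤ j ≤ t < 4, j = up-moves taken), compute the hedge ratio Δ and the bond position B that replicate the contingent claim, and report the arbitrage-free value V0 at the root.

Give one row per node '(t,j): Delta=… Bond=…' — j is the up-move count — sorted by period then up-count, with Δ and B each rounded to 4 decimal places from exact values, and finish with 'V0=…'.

Risk-neutral probability p* = (R−d)/(u−d) = (1.18−0.68)/(1.44−0.68) = 0.6579.
At expiry t=4: V(4,0)=101.8598, V(4,1)=91.8232, V(4,2)=70.5690, V(4,3)=25.5603, V(4,4)=69.7523
(3,0): S=13.2061. Δ = (V_up−V_dn)/(S_up−S_dn) = (91.8232−101.8598)/(19.0168−8.9802) = -1.0000. V = [p*·91.8232 + (1−p*)·101.8598]/1.18 = 80.7261. B = V − Δ·S = 93.9322.
(3,1): S=27.9660. Δ = (V_up−V_dn)/(S_up−S_dn) = (70.5690−91.8232)/(40.2710−19.0168) = -1.0000. V = [p*·70.5690 + (1−p*)·91.8232]/1.18 = 65.9663. B = V − Δ·S = 93.9322.
(3,2): S=59.2220. Δ = (V_up−V_dn)/(S_up−S_dn) = (25.5603−70.5690)/(85.2797−40.2710) = -1.0000. V = [p*·25.5603 + (1−p*)·70.5690]/1.18 = 34.7102. B = V − Δ·S = 93.9322.
(3,3): S=125.4113. Δ = (V_up−V_dn)/(S_up−S_dn) = (69.7523−25.5603)/(180.5923−85.2797) = 0.4637. V = [p*·69.7523 + (1−p*)·25.5603]/1.18 = 46.3000. B = V − Δ·S = -11.8474.
(2,0): S=19.4208. Δ = (V_up−V_dn)/(S_up−S_dn) = (65.9663−80.7261)/(27.9660−13.2061) = -1.0000. V = [p*·65.9663 + (1−p*)·80.7261]/1.18 = 60.1828. B = V − Δ·S = 79.6036.
(2,1): S=41.1264. Δ = (V_up−V_dn)/(S_up−S_dn) = (34.7102−65.9663)/(59.2220−27.9660) = -1.0000. V = [p*·34.7102 + (1−p*)·65.9663]/1.18 = 38.4772. B = V − Δ·S = 79.6036.
(2,2): S=87.0912. Δ = (V_up−V_dn)/(S_up−S_dn) = (46.3000−34.7102)/(125.4113−59.2220) = 0.1751. V = [p*·46.3000 + (1−p*)·34.7102]/1.18 = 35.8772. B = V − Δ·S = 20.6274.
(1,0): S=28.5600. Δ = (V_up−V_dn)/(S_up−S_dn) = (38.4772−60.1828)/(41.1264−19.4208) = -1.0000. V = [p*·38.4772 + (1−p*)·60.1828]/1.18 = 38.9006. B = V − Δ·S = 67.4606.
(1,1): S=60.4800. Δ = (V_up−V_dn)/(S_up−S_dn) = (35.8772−38.4772)/(87.0912−41.1264) = -0.0566. V = [p*·35.8772 + (1−p*)·38.4772]/1.18 = 31.1582. B = V − Δ·S = 34.5792.
(0,0): S=42.0000. Δ = (V_up−V_dn)/(S_up−S_dn) = (31.1582−38.9006)/(60.4800−28.5600) = -0.2426. V = [p*·31.1582 + (1−p*)·38.9006]/1.18 = 28.6499. B = V − Δ·S = 38.8374.
Check: Δ(0,0)·S0 + B(0,0) = 28.6499 = V0.

(0,0): Delta=-0.2426 Bond=38.8374
(1,0): Delta=-1.0000 Bond=67.4606
(1,1): Delta=-0.0566 Bond=34.5792
(2,0): Delta=-1.0000 Bond=79.6036
(2,1): Delta=-1.0000 Bond=79.6036
(2,2): Delta=0.1751 Bond=20.6274
(3,0): Delta=-1.0000 Bond=93.9322
(3,1): Delta=-1.0000 Bond=93.9322
(3,2): Delta=-1.0000 Bond=93.9322
(3,3): Delta=0.4637 Bond=-11.8474
V0=28.6499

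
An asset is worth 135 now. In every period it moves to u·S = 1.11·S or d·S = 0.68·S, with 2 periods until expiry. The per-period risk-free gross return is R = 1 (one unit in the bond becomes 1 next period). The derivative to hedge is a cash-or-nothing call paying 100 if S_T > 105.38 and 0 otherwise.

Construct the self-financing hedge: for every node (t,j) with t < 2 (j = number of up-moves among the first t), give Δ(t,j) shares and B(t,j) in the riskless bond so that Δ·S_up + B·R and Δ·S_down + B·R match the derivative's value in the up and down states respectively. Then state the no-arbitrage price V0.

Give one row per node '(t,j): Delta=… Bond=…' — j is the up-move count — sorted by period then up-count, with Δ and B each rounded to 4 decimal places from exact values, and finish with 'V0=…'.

(0,0): Delta=1.2820 Bond=-117.6852
(1,0): Delta=0.0000 Bond=0.0000
(1,1): Delta=1.5519 Bond=-158.1395
V0=55.3813

No-arbitrage ⇒ martingale measure with p* = (R−d)/(u−d) = 0.7442.
Terminal payoffs: V(2,0)=0.0000, V(2,1)=0.0000, V(2,2)=100.0000
  t=1,j=0: stock 91.8000 → up 101.8980 (V=0.0000), down 62.4240 (V=0.0000). Price 0.0000; hedge Δ=0.0000, bond B=0.0000.
  t=1,j=1: stock 149.8500 → up 166.3335 (V=100.0000), down 101.8980 (V=0.0000). Price 74.4186; hedge Δ=1.5519, bond B=-158.1395.
  t=0,j=0: stock 135.0000 → up 149.8500 (V=74.4186), down 91.8000 (V=0.0000). Price 55.3813; hedge Δ=1.2820, bond B=-117.6852.
The time-0 hedge costs 55.3813, which is the no-arbitrage price.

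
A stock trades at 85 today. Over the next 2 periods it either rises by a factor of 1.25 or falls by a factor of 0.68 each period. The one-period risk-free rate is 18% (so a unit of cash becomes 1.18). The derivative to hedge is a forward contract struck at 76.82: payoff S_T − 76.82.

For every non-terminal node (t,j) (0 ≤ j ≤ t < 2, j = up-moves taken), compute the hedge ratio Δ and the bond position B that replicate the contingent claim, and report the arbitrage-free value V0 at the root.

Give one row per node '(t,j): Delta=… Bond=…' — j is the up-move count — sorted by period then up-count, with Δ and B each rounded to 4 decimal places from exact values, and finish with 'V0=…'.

(0,0): Delta=1.0000 Bond=-55.1709
(1,0): Delta=1.0000 Bond=-65.1017
(1,1): Delta=1.0000 Bond=-65.1017
V0=29.8291

Under the risk-neutral measure, an up-move has probability p* = (R−d)/(u−d) = 0.8772 and values discount at R = 1.18.
Payoff layer (t=2): V(2,0)=-37.5160, V(2,1)=-4.5700, V(2,2)=55.9925
  t=1,j=0: stock 57.8000 → up 72.2500 (V=-4.5700), down 39.3040 (V=-37.5160). Price -7.3017; hedge Δ=1.0000, bond B=-65.1017.
  t=1,j=1: stock 106.2500 → up 132.8125 (V=55.9925), down 72.2500 (V=-4.5700). Price 41.1483; hedge Δ=1.0000, bond B=-65.1017.
  t=0,j=0: stock 85.0000 → up 106.2500 (V=41.1483), down 57.8000 (V=-7.3017). Price 29.8291; hedge Δ=1.0000, bond B=-55.1709.
Self-financing check: at every node Δ·S+B equals the discounted successor values.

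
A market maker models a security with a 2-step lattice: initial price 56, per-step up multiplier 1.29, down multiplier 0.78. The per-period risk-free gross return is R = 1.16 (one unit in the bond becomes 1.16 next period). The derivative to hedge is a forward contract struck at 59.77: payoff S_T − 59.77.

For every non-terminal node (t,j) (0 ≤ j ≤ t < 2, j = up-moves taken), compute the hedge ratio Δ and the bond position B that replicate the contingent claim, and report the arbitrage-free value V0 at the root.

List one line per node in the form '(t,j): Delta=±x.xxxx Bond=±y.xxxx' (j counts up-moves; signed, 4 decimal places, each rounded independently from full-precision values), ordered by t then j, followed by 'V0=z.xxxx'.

(0,0): Delta=1.0000 Bond=-44.4188
(1,0): Delta=1.0000 Bond=-51.5259
(1,1): Delta=1.0000 Bond=-51.5259
V0=11.5812

No-arbitrage ⇒ martingale measure with p* = (R−d)/(u−d) = 0.7451.
At expiry t=2: V(2,0)=-25.6996, V(2,1)=-3.4228, V(2,2)=33.4196
(1,0): S=43.6800. Δ = (V_up−V_dn)/(S_up−S_dn) = (-3.4228−-25.6996)/(56.3472−34.0704) = 1.0000. V = [p*·-3.4228 + (1−p*)·-25.6996]/1.16 = -7.8459. B = V − Δ·S = -51.5259.
(1,1): S=72.2400. Δ = (V_up−V_dn)/(S_up−S_dn) = (33.4196−-3.4228)/(93.1896−56.3472) = 1.0000. V = [p*·33.4196 + (1−p*)·-3.4228]/1.16 = 20.7141. B = V − Δ·S = -51.5259.
(0,0): S=56.0000. Δ = (V_up−V_dn)/(S_up−S_dn) = (20.7141−-7.8459)/(72.2400−43.6800) = 1.0000. V = [p*·20.7141 + (1−p*)·-7.8459]/1.16 = 11.5812. B = V − Δ·S = -44.4188.
Each (Δ,B) replicates both successor values, so the strategy is self-financing and V0 is arbitrage-free.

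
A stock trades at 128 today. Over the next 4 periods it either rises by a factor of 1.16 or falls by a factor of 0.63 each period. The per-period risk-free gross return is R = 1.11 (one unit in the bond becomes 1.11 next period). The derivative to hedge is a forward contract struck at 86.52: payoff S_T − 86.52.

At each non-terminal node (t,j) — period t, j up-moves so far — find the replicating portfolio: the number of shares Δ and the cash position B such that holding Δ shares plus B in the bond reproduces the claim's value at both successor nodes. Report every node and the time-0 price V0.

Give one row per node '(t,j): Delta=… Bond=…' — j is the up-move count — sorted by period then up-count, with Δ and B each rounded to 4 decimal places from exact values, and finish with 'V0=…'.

Risk-neutral probability p* = (R−d)/(u−d) = (1.11−0.63)/(1.16−0.63) = 0.9057.
Terminal values V(4,·): V(4,0)=-66.3562, V(4,1)=-49.3930, V(4,2)=-18.1592, V(4,3)=39.3507, V(4,4)=145.2418
(3,0): S=32.0060. Δ = (V_up−V_dn)/(S_up−S_dn) = (-49.3930−-66.3562)/(37.1270−20.1638) = 1.0000. V = [p*·-49.3930 + (1−p*)·-66.3562]/1.11 = -45.9399. B = V − Δ·S = -77.9459.
(3,1): S=58.9317. Δ = (V_up−V_dn)/(S_up−S_dn) = (-18.1592−-49.3930)/(68.3608−37.1270) = 1.0000. V = [p*·-18.1592 + (1−p*)·-49.3930]/1.11 = -19.0142. B = V − Δ·S = -77.9459.
(3,2): S=108.5092. Δ = (V_up−V_dn)/(S_up−S_dn) = (39.3507−-18.1592)/(125.8707−68.3608) = 1.0000. V = [p*·39.3507 + (1−p*)·-18.1592]/1.11 = 30.5632. B = V − Δ·S = -77.9459.
(3,3): S=199.7947. Δ = (V_up−V_dn)/(S_up−S_dn) = (145.2418−39.3507)/(231.7618−125.8707) = 1.0000. V = [p*·145.2418 + (1−p*)·39.3507]/1.11 = 121.8487. B = V − Δ·S = -77.9459.
(2,0): S=50.8032. Δ = (V_up−V_dn)/(S_up−S_dn) = (-19.0142−-45.9399)/(58.9317−32.0060) = 1.0000. V = [p*·-19.0142 + (1−p*)·-45.9399]/1.11 = -19.4184. B = V − Δ·S = -70.2216.
(2,1): S=93.5424. Δ = (V_up−V_dn)/(S_up−S_dn) = (30.5632−-19.0142)/(108.5092−58.9317) = 1.0000. V = [p*·30.5632 + (1−p*)·-19.0142]/1.11 = 23.3208. B = V − Δ·S = -70.2216.
(2,2): S=172.2368. Δ = (V_up−V_dn)/(S_up−S_dn) = (121.8487−30.5632)/(199.7947−108.5092) = 1.0000. V = [p*·121.8487 + (1−p*)·30.5632]/1.11 = 102.0152. B = V − Δ·S = -70.2216.
(1,0): S=80.6400. Δ = (V_up−V_dn)/(S_up−S_dn) = (23.3208−-19.4184)/(93.5424−50.8032) = 1.0000. V = [p*·23.3208 + (1−p*)·-19.4184]/1.11 = 17.3773. B = V − Δ·S = -63.2627.
(1,1): S=148.4800. Δ = (V_up−V_dn)/(S_up−S_dn) = (102.0152−23.3208)/(172.2368−93.5424) = 1.0000. V = [p*·102.0152 + (1−p*)·23.3208]/1.11 = 85.2173. B = V − Δ·S = -63.2627.
(0,0): S=128.0000. Δ = (V_up−V_dn)/(S_up−S_dn) = (85.2173−17.3773)/(148.4800−80.6400) = 1.0000. V = [p*·85.2173 + (1−p*)·17.3773]/1.11 = 71.0066. B = V − Δ·S = -56.9934.
Each (Δ,B) replicates both successor values, so the strategy is self-financing and V0 is arbitrage-free.

(0,0): Delta=1.0000 Bond=-56.9934
(1,0): Delta=1.0000 Bond=-63.2627
(1,1): Delta=1.0000 Bond=-63.2627
(2,0): Delta=1.0000 Bond=-70.2216
(2,1): Delta=1.0000 Bond=-70.2216
(2,2): Delta=1.0000 Bond=-70.2216
(3,0): Delta=1.0000 Bond=-77.9459
(3,1): Delta=1.0000 Bond=-77.9459
(3,2): Delta=1.0000 Bond=-77.9459
(3,3): Delta=1.0000 Bond=-77.9459
V0=71.0066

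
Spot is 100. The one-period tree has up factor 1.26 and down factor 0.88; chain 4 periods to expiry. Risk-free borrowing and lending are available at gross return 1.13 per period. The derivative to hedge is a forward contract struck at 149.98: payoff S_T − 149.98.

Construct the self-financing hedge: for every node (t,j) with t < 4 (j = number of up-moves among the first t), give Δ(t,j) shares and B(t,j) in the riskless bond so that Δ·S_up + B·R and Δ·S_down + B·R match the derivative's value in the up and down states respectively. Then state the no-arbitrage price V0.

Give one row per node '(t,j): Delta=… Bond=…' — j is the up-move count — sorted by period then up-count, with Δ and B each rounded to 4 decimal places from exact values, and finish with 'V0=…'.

(0,0): Delta=1.0000 Bond=-91.9855
(1,0): Delta=1.0000 Bond=-103.9437
(1,1): Delta=1.0000 Bond=-103.9437
(2,0): Delta=1.0000 Bond=-117.4563
(2,1): Delta=1.0000 Bond=-117.4563
(2,2): Delta=1.0000 Bond=-117.4563
(3,0): Delta=1.0000 Bond=-132.7257
(3,1): Delta=1.0000 Bond=-132.7257
(3,2): Delta=1.0000 Bond=-132.7257
(3,3): Delta=1.0000 Bond=-132.7257
V0=8.0145

The replicating-portfolio and risk-neutral prices coincide; use p* = (1.13−0.88)/(1.26−0.88) = 0.6579 for the latter.
Terminal values V(4,·): V(4,0)=-90.0105, V(4,1)=-64.1145, V(4,2)=-27.0363, V(4,3)=26.0531, V(4,4)=102.0674
Node (3,0) S=68.1472: V=(p*·-64.1145+(1−p*)·-90.0105)/1.13=-64.5785; Δ=(-64.1145−-90.0105)/(85.8655−59.9695)=1.0000; B=V−Δ·S=-132.7257
Node (3,1) S=97.5744: V=(p*·-27.0363+(1−p*)·-64.1145)/1.13=-35.1513; Δ=(-27.0363−-64.1145)/(122.9437−85.8655)=1.0000; B=V−Δ·S=-132.7257
Node (3,2) S=139.7088: V=(p*·26.0531+(1−p*)·-27.0363)/1.13=6.9831; Δ=(26.0531−-27.0363)/(176.0331−122.9437)=1.0000; B=V−Δ·S=-132.7257
Node (3,3) S=200.0376: V=(p*·102.0674+(1−p*)·26.0531)/1.13=67.3119; Δ=(102.0674−26.0531)/(252.0474−176.0331)=1.0000; B=V−Δ·S=-132.7257
Node (2,0) S=77.4400: V=(p*·-35.1513+(1−p*)·-64.5785)/1.13=-40.0163; Δ=(-35.1513−-64.5785)/(97.5744−68.1472)=1.0000; B=V−Δ·S=-117.4563
Node (2,1) S=110.8800: V=(p*·6.9831+(1−p*)·-35.1513)/1.13=-6.5763; Δ=(6.9831−-35.1513)/(139.7088−97.5744)=1.0000; B=V−Δ·S=-117.4563
Node (2,2) S=158.7600: V=(p*·67.3119+(1−p*)·6.9831)/1.13=41.3037; Δ=(67.3119−6.9831)/(200.0376−139.7088)=1.0000; B=V−Δ·S=-117.4563
Node (1,0) S=88.0000: V=(p*·-6.5763+(1−p*)·-40.0163)/1.13=-15.9437; Δ=(-6.5763−-40.0163)/(110.8800−77.4400)=1.0000; B=V−Δ·S=-103.9437
Node (1,1) S=126.0000: V=(p*·41.3037+(1−p*)·-6.5763)/1.13=22.0563; Δ=(41.3037−-6.5763)/(158.7600−110.8800)=1.0000; B=V−Δ·S=-103.9437
Node (0,0) S=100.0000: V=(p*·22.0563+(1−p*)·-15.9437)/1.13=8.0145; Δ=(22.0563−-15.9437)/(126.0000−88.0000)=1.0000; B=V−Δ·S=-91.9855
Check: Δ(0,0)·S0 + B(0,0) = 8.0145 = V0.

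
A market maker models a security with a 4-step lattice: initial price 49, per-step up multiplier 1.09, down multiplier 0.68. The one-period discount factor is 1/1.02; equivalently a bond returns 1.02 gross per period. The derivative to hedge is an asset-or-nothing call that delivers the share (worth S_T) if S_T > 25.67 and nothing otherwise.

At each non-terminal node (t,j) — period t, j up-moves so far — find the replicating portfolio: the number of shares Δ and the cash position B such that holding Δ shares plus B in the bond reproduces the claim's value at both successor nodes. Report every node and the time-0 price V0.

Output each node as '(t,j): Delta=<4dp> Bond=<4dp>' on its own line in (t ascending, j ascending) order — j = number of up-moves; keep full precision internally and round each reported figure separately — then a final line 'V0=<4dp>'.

(0,0): Delta=1.0556 Bond=-2.9911
(1,0): Delta=1.3216 Bond=-11.9133
(1,1): Delta=1.0215 Bond=-1.2264
(2,0): Delta=2.3559 Bond=-35.5866
(2,1): Delta=1.1888 Bond=-7.3267
(2,2): Delta=1.0000 Bond=0.0000
(3,0): Delta=0.0000 Bond=0.0000
(3,1): Delta=2.6585 Bond=-43.7715
(3,2): Delta=1.0000 Bond=0.0000
(3,3): Delta=1.0000 Bond=0.0000
V0=48.7357

Since d<R<u, set p* = (R−d)/(u−d) = 0.8293; price each node as the discounted p*-expectation of its children.
At expiry t=4: V(4,0)=0.0000, V(4,1)=0.0000, V(4,2)=26.9195, V(4,3)=43.1504, V(4,4)=69.1675
  t=3,j=0: stock 15.4072 → up 16.7938 (V=0.0000), down 10.4769 (V=0.0000). Price 0.0000; hedge Δ=0.0000, bond B=0.0000.
  t=3,j=1: stock 24.6968 → up 26.9195 (V=26.9195), down 16.7938 (V=0.0000). Price 21.8858; hedge Δ=2.6585, bond B=-43.7715.
  t=3,j=2: stock 39.5875 → up 43.1504 (V=43.1504), down 26.9195 (V=26.9195). Price 39.5875; hedge Δ=1.0000, bond B=0.0000.
  t=3,j=3: stock 63.4564 → up 69.1675 (V=69.1675), down 43.1504 (V=43.1504). Price 63.4564; hedge Δ=1.0000, bond B=0.0000.
  t=2,j=0: stock 22.6576 → up 24.6968 (V=21.8858), down 15.4072 (V=0.0000). Price 17.7933; hedge Δ=2.3559, bond B=-35.5866.
  t=2,j=1: stock 36.3188 → up 39.5875 (V=39.5875), down 24.6968 (V=21.8858). Price 35.8483; hedge Δ=1.1888, bond B=-7.3267.
  t=2,j=2: stock 58.2169 → up 63.4564 (V=63.4564), down 39.5875 (V=39.5875). Price 58.2169; hedge Δ=1.0000, bond B=0.0000.
  t=1,j=0: stock 33.3200 → up 36.3188 (V=35.8483), down 22.6576 (V=17.7933). Price 32.1233; hedge Δ=1.3216, bond B=-11.9133.
  t=1,j=1: stock 53.4100 → up 58.2169 (V=58.2169), down 36.3188 (V=35.8483). Price 53.3312; hedge Δ=1.0215, bond B=-1.2264.
  t=0,j=0: stock 49.0000 → up 53.4100 (V=53.3312), down 33.3200 (V=32.1233). Price 48.7357; hedge Δ=1.0556, bond B=-2.9911.
The time-0 hedge costs 48.7357, which is the no-arbitrage price.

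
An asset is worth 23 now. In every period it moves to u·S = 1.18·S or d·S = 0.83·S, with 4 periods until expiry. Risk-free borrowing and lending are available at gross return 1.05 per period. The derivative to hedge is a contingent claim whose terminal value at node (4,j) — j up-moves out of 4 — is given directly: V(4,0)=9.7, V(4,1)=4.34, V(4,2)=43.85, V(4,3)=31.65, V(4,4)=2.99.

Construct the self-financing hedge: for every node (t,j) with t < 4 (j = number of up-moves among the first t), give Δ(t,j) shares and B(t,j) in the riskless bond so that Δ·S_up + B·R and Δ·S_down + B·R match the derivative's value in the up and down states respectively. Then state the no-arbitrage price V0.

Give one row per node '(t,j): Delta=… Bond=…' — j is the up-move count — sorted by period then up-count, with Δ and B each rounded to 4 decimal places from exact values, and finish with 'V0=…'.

The replicating-portfolio and risk-neutral prices coincide; use p* = (1.05−0.83)/(1.18−0.83) = 0.6286 for the latter.
Terminal payoffs: V(4,0)=9.7000, V(4,1)=4.3400, V(4,2)=43.8500, V(4,3)=31.6500, V(4,4)=2.9900
Node (3,0) S=13.1511: V=(p*·4.3400+(1−p*)·9.7000)/1.05=6.0294; Δ=(4.3400−9.7000)/(15.5183−10.9154)=-1.1645; B=V−Δ·S=21.3437
Node (3,1) S=18.6967: V=(p*·43.8500+(1−p*)·4.3400)/1.05=27.7856; Δ=(43.8500−4.3400)/(22.0622−15.5183)=6.0377; B=V−Δ·S=-85.1001
Node (3,2) S=26.5809: V=(p*·31.6500+(1−p*)·43.8500)/1.05=34.4585; Δ=(31.6500−43.8500)/(31.3655−22.0622)=-1.3114; B=V−Δ·S=69.3156
Node (3,3) S=37.7897: V=(p*·2.9900+(1−p*)·31.6500)/1.05=12.9859; Δ=(2.9900−31.6500)/(44.5919−31.3655)=-2.1669; B=V−Δ·S=94.8716
Node (2,0) S=15.8447: V=(p*·27.7856+(1−p*)·6.0294)/1.05=18.7664; Δ=(27.7856−6.0294)/(18.6967−13.1511)=3.9231; B=V−Δ·S=-43.3942
Node (2,1) S=22.5262: V=(p*·34.4585+(1−p*)·27.7856)/1.05=30.4571; Δ=(34.4585−27.7856)/(26.5809−18.6967)=0.8464; B=V−Δ·S=11.3916
Node (2,2) S=32.0252: V=(p*·12.9859+(1−p*)·34.4585)/1.05=19.9632; Δ=(12.9859−34.4585)/(37.7897−26.5809)=-1.9157; B=V−Δ·S=81.3137
Node (1,0) S=19.0900: V=(p*·30.4571+(1−p*)·18.7664)/1.05=24.8713; Δ=(30.4571−18.7664)/(22.5262−15.8447)=1.7497; B=V−Δ·S=-8.5308
Node (1,1) S=27.1400: V=(p*·19.9632+(1−p*)·30.4571)/1.05=22.7247; Δ=(19.9632−30.4571)/(32.0252−22.5262)=-1.1047; B=V−Δ·S=52.7073
Node (0,0) S=23.0000: V=(p*·22.7247+(1−p*)·24.8713)/1.05=22.4019; Δ=(22.7247−24.8713)/(27.1400−19.0900)=-0.2667; B=V−Δ·S=28.5349
The time-0 hedge costs 22.4019, which is the no-arbitrage price.

(0,0): Delta=-0.2667 Bond=28.5349
(1,0): Delta=1.7497 Bond=-8.5308
(1,1): Delta=-1.1047 Bond=52.7073
(2,0): Delta=3.9231 Bond=-43.3942
(2,1): Delta=0.8464 Bond=11.3916
(2,2): Delta=-1.9157 Bond=81.3137
(3,0): Delta=-1.1645 Bond=21.3437
(3,1): Delta=6.0377 Bond=-85.1001
(3,2): Delta=-1.3114 Bond=69.3156
(3,3): Delta=-2.1669 Bond=94.8716
V0=22.4019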